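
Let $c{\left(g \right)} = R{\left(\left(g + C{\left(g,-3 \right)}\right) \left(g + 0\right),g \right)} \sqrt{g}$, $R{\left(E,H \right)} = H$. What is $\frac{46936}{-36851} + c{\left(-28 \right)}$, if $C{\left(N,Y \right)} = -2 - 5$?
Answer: $- \frac{46936}{36851} - 56 i \sqrt{7} \approx -1.2737 - 148.16 i$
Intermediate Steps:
$C{\left(N,Y \right)} = -7$ ($C{\left(N,Y \right)} = -2 - 5 = -7$)
$c{\left(g \right)} = g^{\frac{3}{2}}$ ($c{\left(g \right)} = g \sqrt{g} = g^{\frac{3}{2}}$)
$\frac{46936}{-36851} + c{\left(-28 \right)} = \frac{46936}{-36851} + \left(-28\right)^{\frac{3}{2}} = 46936 \left(- \frac{1}{36851}\right) - 56 i \sqrt{7} = - \frac{46936}{36851} - 56 i \sqrt{7}$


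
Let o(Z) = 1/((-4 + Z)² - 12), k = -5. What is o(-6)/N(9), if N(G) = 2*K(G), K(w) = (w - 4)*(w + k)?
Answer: 1/3520 ≈ 0.00028409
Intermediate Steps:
K(w) = (-5 + w)*(-4 + w) (K(w) = (w - 4)*(w - 5) = (-4 + w)*(-5 + w) = (-5 + w)*(-4 + w))
N(G) = 40 - 18*G + 2*G² (N(G) = 2*(20 + G² - 9*G) = 40 - 18*G + 2*G²)
o(Z) = 1/(-12 + (-4 + Z)²)
o(-6)/N(9) = 1/((-12 + (-4 - 6)²)*(40 - 18*9 + 2*9²)) = 1/((-12 + (-10)²)*(40 - 162 + 2*81)) = 1/((-12 + 100)*(40 - 162 + 162)) = 1/(88*40) = (1/88)*(1/40) = 1/3520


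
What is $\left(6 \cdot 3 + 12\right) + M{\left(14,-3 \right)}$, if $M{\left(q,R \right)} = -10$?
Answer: $20$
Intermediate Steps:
$\left(6 \cdot 3 + 12\right) + M{\left(14,-3 \right)} = \left(6 \cdot 3 + 12\right) - 10 = \left(18 + 12\right) - 10 = 30 - 10 = 20$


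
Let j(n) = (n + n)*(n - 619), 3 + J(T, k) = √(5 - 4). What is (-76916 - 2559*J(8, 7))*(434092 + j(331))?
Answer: -17478217928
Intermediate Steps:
J(T, k) = -2 (J(T, k) = -3 + √(5 - 4) = -3 + √1 = -3 + 1 = -2)
j(n) = 2*n*(-619 + n) (j(n) = (2*n)*(-619 + n) = 2*n*(-619 + n))
(-76916 - 2559*J(8, 7))*(434092 + j(331)) = (-76916 - 2559*(-2))*(434092 + 2*331*(-619 + 331)) = (-76916 + 5118)*(434092 + 2*331*(-288)) = -71798*(434092 - 190656) = -71798*243436 = -17478217928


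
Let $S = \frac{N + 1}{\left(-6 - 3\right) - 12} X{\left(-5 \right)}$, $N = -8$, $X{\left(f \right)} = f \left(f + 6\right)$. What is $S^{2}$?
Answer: $\frac{25}{9} \approx 2.7778$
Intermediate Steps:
$X{\left(f \right)} = f \left(6 + f\right)$
$S = - \frac{5}{3}$ ($S = \frac{-8 + 1}{\left(-6 - 3\right) - 12} \left(- 5 \left(6 - 5\right)\right) = - \frac{7}{-9 - 12} \left(\left(-5\right) 1\right) = - \frac{7}{-21} \left(-5\right) = \left(-7\right) \left(- \frac{1}{21}\right) \left(-5\right) = \frac{1}{3} \left(-5\right) = - \frac{5}{3} \approx -1.6667$)
$S^{2} = \left(- \frac{5}{3}\right)^{2} = \frac{25}{9}$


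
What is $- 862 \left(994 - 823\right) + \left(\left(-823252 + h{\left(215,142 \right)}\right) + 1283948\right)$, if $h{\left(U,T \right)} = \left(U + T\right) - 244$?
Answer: $313407$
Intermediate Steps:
$h{\left(U,T \right)} = -244 + T + U$ ($h{\left(U,T \right)} = \left(T + U\right) - 244 = -244 + T + U$)
$- 862 \left(994 - 823\right) + \left(\left(-823252 + h{\left(215,142 \right)}\right) + 1283948\right) = - 862 \left(994 - 823\right) + \left(\left(-823252 + \left(-244 + 142 + 215\right)\right) + 1283948\right) = \left(-862\right) 171 + \left(\left(-823252 + 113\right) + 1283948\right) = -147402 + \left(-823139 + 1283948\right) = -147402 + 460809 = 313407$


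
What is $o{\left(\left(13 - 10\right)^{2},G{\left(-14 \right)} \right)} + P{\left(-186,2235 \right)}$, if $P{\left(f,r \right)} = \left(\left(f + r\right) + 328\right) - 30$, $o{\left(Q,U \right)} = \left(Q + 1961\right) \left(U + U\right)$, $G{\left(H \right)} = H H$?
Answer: $774587$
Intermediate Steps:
$G{\left(H \right)} = H^{2}$
$o{\left(Q,U \right)} = 2 U \left(1961 + Q\right)$ ($o{\left(Q,U \right)} = \left(1961 + Q\right) 2 U = 2 U \left(1961 + Q\right)$)
$P{\left(f,r \right)} = 298 + f + r$ ($P{\left(f,r \right)} = \left(328 + f + r\right) - 30 = 298 + f + r$)
$o{\left(\left(13 - 10\right)^{2},G{\left(-14 \right)} \right)} + P{\left(-186,2235 \right)} = 2 \left(-14\right)^{2} \left(1961 + \left(13 - 10\right)^{2}\right) + \left(298 - 186 + 2235\right) = 2 \cdot 196 \left(1961 + 3^{2}\right) + 2347 = 2 \cdot 196 \left(1961 + 9\right) + 2347 = 2 \cdot 196 \cdot 1970 + 2347 = 772240 + 2347 = 774587$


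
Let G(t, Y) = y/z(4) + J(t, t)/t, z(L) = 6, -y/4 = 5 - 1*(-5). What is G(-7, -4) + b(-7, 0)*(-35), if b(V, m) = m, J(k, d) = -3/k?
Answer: -989/147 ≈ -6.7279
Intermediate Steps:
y = -40 (y = -4*(5 - 1*(-5)) = -4*(5 + 5) = -4*10 = -40)
G(t, Y) = -20/3 - 3/t**2 (G(t, Y) = -40/6 + (-3/t)/t = -40*1/6 - 3/t**2 = -20/3 - 3/t**2)
G(-7, -4) + b(-7, 0)*(-35) = (-20/3 - 3/(-7)**2) + 0*(-35) = (-20/3 - 3*1/49) + 0 = (-20/3 - 3/49) + 0 = -989/147 + 0 = -989/147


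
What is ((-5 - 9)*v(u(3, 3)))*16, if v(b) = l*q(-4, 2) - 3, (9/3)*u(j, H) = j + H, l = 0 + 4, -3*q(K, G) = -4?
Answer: -1568/3 ≈ -522.67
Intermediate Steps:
q(K, G) = 4/3 (q(K, G) = -⅓*(-4) = 4/3)
l = 4
u(j, H) = H/3 + j/3 (u(j, H) = (j + H)/3 = (H + j)/3 = H/3 + j/3)
v(b) = 7/3 (v(b) = 4*(4/3) - 3 = 16/3 - 3 = 7/3)
((-5 - 9)*v(u(3, 3)))*16 = ((-5 - 9)*(7/3))*16 = -14*7/3*16 = -98/3*16 = -1568/3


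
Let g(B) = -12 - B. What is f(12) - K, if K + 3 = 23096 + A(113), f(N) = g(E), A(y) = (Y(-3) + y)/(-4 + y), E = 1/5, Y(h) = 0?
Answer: -12592899/545 ≈ -23106.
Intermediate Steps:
E = 1/5 ≈ 0.20000
A(y) = y/(-4 + y) (A(y) = (0 + y)/(-4 + y) = y/(-4 + y))
f(N) = -61/5 (f(N) = -12 - 1*1/5 = -12 - 1/5 = -61/5)
K = 2517250/109 (K = -3 + (23096 + 113/(-4 + 113)) = -3 + (23096 + 113/109) = -3 + 2517577/109 = 2517250/109 ≈ 23094.)
f(12) - K = -61/5 - 1*2517250/109 = -61/5 - 2517250/109 = -12592899/545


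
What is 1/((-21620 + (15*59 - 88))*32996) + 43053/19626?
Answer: 4930111739483/2247424640868 ≈ 2.1937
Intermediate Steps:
1/((-21620 + (15*59 - 88))*32996) + 43053/19626 = (1/32996)/(-21620 + (885 - 88)) + 43053*(1/19626) = (1/32996)/(-21620 + 797) + 14351/6542 = (1/32996)/(-20823) + 14351/6542 = -1/20823*1/32996 + 14351/6542 = -1/687075708 + 14351/6542 = 4930111739483/2247424640868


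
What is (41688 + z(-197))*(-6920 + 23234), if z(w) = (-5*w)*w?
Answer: -2485552098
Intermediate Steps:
z(w) = -5*w²
(41688 + z(-197))*(-6920 + 23234) = (41688 - 5*(-197)²)*(-6920 + 23234) = (41688 - 5*38809)*16314 = (41688 - 194045)*16314 = -152357*16314 = -2485552098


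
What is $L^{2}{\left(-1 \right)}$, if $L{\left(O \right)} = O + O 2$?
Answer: $9$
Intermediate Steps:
$L{\left(O \right)} = 3 O$ ($L{\left(O \right)} = O + 2 O = 3 O$)
$L^{2}{\left(-1 \right)} = \left(3 \left(-1\right)\right)^{2} = \left(-3\right)^{2} = 9$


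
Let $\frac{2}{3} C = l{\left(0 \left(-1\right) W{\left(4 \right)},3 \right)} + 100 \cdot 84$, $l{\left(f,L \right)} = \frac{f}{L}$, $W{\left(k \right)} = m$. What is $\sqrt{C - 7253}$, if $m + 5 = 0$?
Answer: $\sqrt{5347} \approx 73.123$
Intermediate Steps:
$m = -5$ ($m = -5 + 0 = -5$)
$W{\left(k \right)} = -5$
$C = 12600$ ($C = \frac{3 \left(\frac{0 \left(-1\right) \left(-5\right)}{3} + 100 \cdot 84\right)}{2} = \frac{3 \left(0 \left(-5\right) \frac{1}{3} + 8400\right)}{2} = \frac{3 \left(0 \cdot \frac{1}{3} + 8400\right)}{2} = \frac{3 \left(0 + 8400\right)}{2} = \frac{3}{2} \cdot 8400 = 12600$)
$\sqrt{C - 7253} = \sqrt{12600 - 7253} = \sqrt{5347}$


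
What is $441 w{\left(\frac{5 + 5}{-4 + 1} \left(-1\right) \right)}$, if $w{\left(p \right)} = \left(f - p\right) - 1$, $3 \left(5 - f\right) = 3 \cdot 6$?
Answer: $-2352$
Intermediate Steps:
$f = -1$ ($f = 5 - \frac{3 \cdot 6}{3} = 5 - 6 = -1$)
$w{\left(p \right)} = -2 - p$ ($w{\left(p \right)} = \left(-1 - p\right) - 1 = -2 - p$)
$441 w{\left(\frac{5 + 5}{-4 + 1} \left(-1\right) \right)} = 441 \left(-2 - \frac{5 + 5}{-4 + 1} \left(-1\right)\right) = 441 \left(-2 - \frac{10}{-3} \left(-1\right)\right) = 441 \left(-2 - 10 \left(- \frac{1}{3}\right) \left(-1\right)\right) = 441 \left(-2 - \left(- \frac{10}{3}\right) \left(-1\right)\right) = 441 \left(-2 - \frac{10}{3}\right) = 441 \left(- \frac{16}{3}\right) = -2352$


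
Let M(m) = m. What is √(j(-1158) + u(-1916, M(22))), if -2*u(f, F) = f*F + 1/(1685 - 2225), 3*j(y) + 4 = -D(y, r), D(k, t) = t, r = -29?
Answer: √683132430/180 ≈ 145.20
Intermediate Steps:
j(y) = 25/3 (j(y) = -4/3 + (-1*(-29))/3 = -4/3 + (⅓)*29 = -4/3 + 29/3 = 25/3)
u(f, F) = 1/1080 - F*f/2 (u(f, F) = -(f*F + 1/(1685 - 2225))/2 = -(F*f + 1/(-540))/2 = -(F*f - 1/540)/2 = -(-1/540 + F*f)/2 = 1/1080 - F*f/2)
√(j(-1158) + u(-1916, M(22))) = √(25/3 + (1/1080 - ½*22*(-1916))) = √(25/3 + (1/1080 + 21076)) = √(25/3 + 22762081/1080) = √(22771081/1080) = √683132430/180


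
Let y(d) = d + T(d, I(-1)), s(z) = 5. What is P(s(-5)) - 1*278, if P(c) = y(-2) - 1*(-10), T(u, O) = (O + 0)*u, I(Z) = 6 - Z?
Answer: -284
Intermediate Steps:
T(u, O) = O*u
y(d) = 8*d (y(d) = d + (6 - 1*(-1))*d = d + (6 + 1)*d = d + 7*d = 8*d)
P(c) = -6 (P(c) = 8*(-2) - 1*(-10) = -16 + 10 = -6)
P(s(-5)) - 1*278 = -6 - 1*278 = -6 - 278 = -284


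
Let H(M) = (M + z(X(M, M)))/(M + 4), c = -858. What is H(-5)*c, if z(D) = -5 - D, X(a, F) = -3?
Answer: -6006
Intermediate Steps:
H(M) = (-2 + M)/(4 + M) (H(M) = (M + (-5 - 1*(-3)))/(M + 4) = (M + (-5 + 3))/(4 + M) = (M - 2)/(4 + M) = (-2 + M)/(4 + M))
H(-5)*c = ((-2 - 5)/(4 - 5))*(-858) = (-7/(-1))*(-858) = -1*(-7)*(-858) = 7*(-858) = -6006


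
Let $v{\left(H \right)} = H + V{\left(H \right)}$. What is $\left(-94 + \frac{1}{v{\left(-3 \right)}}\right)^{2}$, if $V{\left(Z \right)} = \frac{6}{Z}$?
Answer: $\frac{221841}{25} \approx 8873.6$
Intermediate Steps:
$v{\left(H \right)} = H + \frac{6}{H}$
$\left(-94 + \frac{1}{v{\left(-3 \right)}}\right)^{2} = \left(-94 + \frac{1}{-3 + \frac{6}{-3}}\right)^{2} = \left(-94 + \frac{1}{-3 + 6 \left(- \frac{1}{3}\right)}\right)^{2} = \left(-94 + \frac{1}{-3 - 2}\right)^{2} = \left(-94 + \frac{1}{-5}\right)^{2} = \left(-94 - \frac{1}{5}\right)^{2} = \left(- \frac{471}{5}\right)^{2} = \frac{221841}{25}$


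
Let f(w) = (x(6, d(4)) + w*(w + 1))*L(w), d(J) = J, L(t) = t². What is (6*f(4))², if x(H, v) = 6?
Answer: 6230016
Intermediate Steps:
f(w) = w²*(6 + w*(1 + w)) (f(w) = (6 + w*(w + 1))*w² = (6 + w*(1 + w))*w² = w²*(6 + w*(1 + w)))
(6*f(4))² = (6*(4²*(6 + 4 + 4²)))² = (6*(16*(6 + 4 + 16)))² = (6*(16*26))² = (6*416)² = 2496² = 6230016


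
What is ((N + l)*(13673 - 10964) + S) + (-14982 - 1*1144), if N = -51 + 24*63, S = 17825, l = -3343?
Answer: -5096639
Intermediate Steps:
N = 1461 (N = -51 + 1512 = 1461)
((N + l)*(13673 - 10964) + S) + (-14982 - 1*1144) = ((1461 - 3343)*(13673 - 10964) + 17825) + (-14982 - 1*1144) = (-1882*2709 + 17825) + (-14982 - 1144) = (-5098338 + 17825) - 16126 = -5080513 - 16126 = -5096639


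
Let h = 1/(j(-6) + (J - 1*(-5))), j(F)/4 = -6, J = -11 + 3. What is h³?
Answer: -1/19683 ≈ -5.0805e-5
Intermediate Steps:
J = -8
j(F) = -24 (j(F) = 4*(-6) = -24)
h = -1/27 (h = 1/(-24 + (-8 - 1*(-5))) = 1/(-24 + (-8 + 5)) = 1/(-24 - 3) = 1/(-27) = -1/27 ≈ -0.037037)
h³ = (-1/27)³ = -1/19683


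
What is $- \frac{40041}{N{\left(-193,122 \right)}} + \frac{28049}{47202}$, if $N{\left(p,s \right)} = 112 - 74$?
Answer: $- \frac{472237355}{448419} \approx -1053.1$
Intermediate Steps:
$N{\left(p,s \right)} = 38$
$- \frac{40041}{N{\left(-193,122 \right)}} + \frac{28049}{47202} = - \frac{40041}{38} + \frac{28049}{47202} = - \frac{472237355}{448419}$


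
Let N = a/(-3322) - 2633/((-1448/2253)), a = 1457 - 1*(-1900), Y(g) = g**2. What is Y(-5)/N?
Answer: 60128200/9850869021 ≈ 0.0061038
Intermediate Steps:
a = 3357 (a = 1457 + 1900 = 3357)
N = 9850869021/2405128 (N = 3357/(-3322) - 2633/((-1448/2253)) = 3357*(-1/3322) - 2633/((-1448*1/2253)) = -3357/3322 - 2633/(-1448/2253) = -3357/3322 - 2633*(-2253/1448) = -3357/3322 + 5932149/1448 = 9850869021/2405128 ≈ 4095.8)
Y(-5)/N = (-5)**2/(9850869021/2405128) = 25*(2405128/9850869021) = 60128200/9850869021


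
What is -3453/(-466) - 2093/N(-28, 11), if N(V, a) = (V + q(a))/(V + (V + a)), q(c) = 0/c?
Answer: -3128109/932 ≈ -3356.3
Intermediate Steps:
q(c) = 0
N(V, a) = V/(a + 2*V) (N(V, a) = (V + 0)/(V + (V + a)) = V/(a + 2*V))
-3453/(-466) - 2093/N(-28, 11) = -3453/(-466) - 2093/((-28/(11 + 2*(-28)))) = -3453*(-1/466) - 2093/((-28/(11 - 56))) = 3453/466 - 2093/((-28/(-45))) = 3453/466 - 2093/((-28*(-1/45))) = 3453/466 - 2093/28/45 = 3453/466 - 2093*45/28 = 3453/466 - 13455/4 = -3128109/932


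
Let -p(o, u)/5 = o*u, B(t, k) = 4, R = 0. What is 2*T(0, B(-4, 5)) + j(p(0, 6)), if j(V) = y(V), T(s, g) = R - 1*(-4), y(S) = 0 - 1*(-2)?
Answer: 10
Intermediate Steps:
y(S) = 2 (y(S) = 0 + 2 = 2)
p(o, u) = -5*o*u
T(s, g) = 4 (T(s, g) = 0 - 1*(-4) = 0 + 4 = 4)
j(V) = 2
2*T(0, B(-4, 5)) + j(p(0, 6)) = 2*4 + 2 = 8 + 2 = 10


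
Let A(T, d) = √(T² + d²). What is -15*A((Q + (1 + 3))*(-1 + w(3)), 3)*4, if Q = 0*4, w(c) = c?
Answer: -60*√73 ≈ -512.64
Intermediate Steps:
Q = 0
-15*A((Q + (1 + 3))*(-1 + w(3)), 3)*4 = -15*√(((0 + (1 + 3))*(-1 + 3))² + 3²)*4 = -15*√(((0 + 4)*2)² + 9)*4 = -15*√((4*2)² + 9)*4 = -15*√(8² + 9)*4 = -15*√(64 + 9)*4 = -15*√73*4 = -60*√73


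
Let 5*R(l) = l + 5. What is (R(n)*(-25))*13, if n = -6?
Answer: 65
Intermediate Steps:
R(l) = 1 + l/5 (R(l) = (l + 5)/5 = (5 + l)/5 = 1 + l/5)
(R(n)*(-25))*13 = ((1 + (⅕)*(-6))*(-25))*13 = ((1 - 6/5)*(-25))*13 = -⅕*(-25)*13 = 5*13 = 65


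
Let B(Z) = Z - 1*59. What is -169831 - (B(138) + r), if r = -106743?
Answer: -63167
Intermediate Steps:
B(Z) = -59 + Z (B(Z) = Z - 59 = -59 + Z)
-169831 - (B(138) + r) = -169831 - ((-59 + 138) - 106743) = -169831 - (79 - 106743) = -169831 - 1*(-106664) = -169831 + 106664 = -63167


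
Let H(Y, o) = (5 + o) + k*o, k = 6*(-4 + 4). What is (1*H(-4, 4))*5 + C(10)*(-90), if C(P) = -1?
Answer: 135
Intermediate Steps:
k = 0 (k = 6*0 = 0)
H(Y, o) = 5 + o (H(Y, o) = (5 + o) + 0*o = (5 + o) + 0 = 5 + o)
(1*H(-4, 4))*5 + C(10)*(-90) = (1*(5 + 4))*5 - 1*(-90) = (1*9)*5 + 90 = 9*5 + 90 = 45 + 90 = 135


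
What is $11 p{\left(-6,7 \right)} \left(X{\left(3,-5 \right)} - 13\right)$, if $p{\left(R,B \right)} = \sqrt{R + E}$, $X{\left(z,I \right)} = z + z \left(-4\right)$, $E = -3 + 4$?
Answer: $- 242 i \sqrt{5} \approx - 541.13 i$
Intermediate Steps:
$E = 1$
$X{\left(z,I \right)} = - 3 z$ ($X{\left(z,I \right)} = z - 4 z = - 3 z$)
$p{\left(R,B \right)} = \sqrt{1 + R}$ ($p{\left(R,B \right)} = \sqrt{R + 1} = \sqrt{1 + R}$)
$11 p{\left(-6,7 \right)} \left(X{\left(3,-5 \right)} - 13\right) = 11 \sqrt{1 - 6} \left(\left(-3\right) 3 - 13\right) = 11 \sqrt{-5} \left(-9 - 13\right) = 11 i \sqrt{5} \left(-22\right) = - 242 i \sqrt{5}$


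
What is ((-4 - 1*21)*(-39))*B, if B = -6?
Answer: -5850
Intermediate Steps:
((-4 - 1*21)*(-39))*B = ((-4 - 1*21)*(-39))*(-6) = ((-4 - 21)*(-39))*(-6) = -25*(-39)*(-6) = 975*(-6) = -5850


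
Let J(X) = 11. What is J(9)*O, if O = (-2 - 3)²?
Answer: 275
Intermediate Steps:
O = 25 (O = (-5)² = 25)
J(9)*O = 11*25 = 275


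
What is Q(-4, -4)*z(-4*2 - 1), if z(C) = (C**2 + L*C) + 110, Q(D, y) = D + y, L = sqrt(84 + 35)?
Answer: -1528 + 72*sqrt(119) ≈ -742.57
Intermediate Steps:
L = sqrt(119) ≈ 10.909
z(C) = 110 + C**2 + C*sqrt(119) (z(C) = (C**2 + sqrt(119)*C) + 110 = (C**2 + C*sqrt(119)) + 110 = 110 + C**2 + C*sqrt(119))
Q(-4, -4)*z(-4*2 - 1) = (-4 - 4)*(110 + (-4*2 - 1)**2 + (-4*2 - 1)*sqrt(119)) = -8*(110 + (-8 - 1)**2 + (-8 - 1)*sqrt(119)) = -8*(110 + (-9)**2 - 9*sqrt(119)) = -8*(110 + 81 - 9*sqrt(119)) = -8*(191 - 9*sqrt(119)) = -1528 + 72*sqrt(119)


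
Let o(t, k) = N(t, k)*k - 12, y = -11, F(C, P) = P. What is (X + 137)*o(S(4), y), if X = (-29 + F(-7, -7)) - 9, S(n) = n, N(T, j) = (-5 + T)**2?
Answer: -2116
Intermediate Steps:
o(t, k) = -12 + k*(-5 + t)**2 (o(t, k) = (-5 + t)**2*k - 12 = k*(-5 + t)**2 - 12 = -12 + k*(-5 + t)**2)
X = -45 (X = (-29 - 7) - 9 = -36 - 9 = -45)
(X + 137)*o(S(4), y) = (-45 + 137)*(-12 - 11*(-5 + 4)**2) = 92*(-12 - 11*(-1)**2) = 92*(-12 - 11*1) = 92*(-12 - 11) = 92*(-23) = -2116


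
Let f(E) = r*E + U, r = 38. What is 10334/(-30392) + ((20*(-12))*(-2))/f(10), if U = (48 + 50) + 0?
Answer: 2412127/3631844 ≈ 0.66416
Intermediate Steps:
U = 98 (U = 98 + 0 = 98)
f(E) = 98 + 38*E (f(E) = 38*E + 98 = 98 + 38*E)
10334/(-30392) + ((20*(-12))*(-2))/f(10) = 10334/(-30392) + ((20*(-12))*(-2))/(98 + 38*10) = 10334*(-1/30392) + (-240*(-2))/(98 + 380) = -5167/15196 + 480/478 = -5167/15196 + 480*(1/478) = -5167/15196 + 240/239 = 2412127/3631844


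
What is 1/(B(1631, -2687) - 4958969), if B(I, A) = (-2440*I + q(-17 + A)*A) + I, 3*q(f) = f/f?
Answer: -3/26813621 ≈ -1.1188e-7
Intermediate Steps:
q(f) = 1/3 (q(f) = (f/f)/3 = (1/3)*1 = 1/3)
B(I, A) = -2439*I + A/3 (B(I, A) = (-2440*I + A/3) + I = -2439*I + A/3)
1/(B(1631, -2687) - 4958969) = 1/((-2439*1631 + (1/3)*(-2687)) - 4958969) = 1/((-3978009 - 2687/3) - 4958969) = 1/(-11936714/3 - 4958969) = 1/(-26813621/3) = -3/26813621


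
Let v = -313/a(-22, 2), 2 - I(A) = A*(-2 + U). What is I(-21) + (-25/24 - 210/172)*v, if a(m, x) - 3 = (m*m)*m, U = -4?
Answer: -272590043/2197128 ≈ -124.07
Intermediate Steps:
a(m, x) = 3 + m³ (a(m, x) = 3 + (m*m)*m = 3 + m²*m = 3 + m³)
I(A) = 2 + 6*A (I(A) = 2 - A*(-2 - 4) = 2 - A*(-6) = 2 - (-6)*A = 2 + 6*A)
v = 313/10645 (v = -313/(3 + (-22)³) = -313/(3 - 10648) = -313/(-10645) = -313*(-1/10645) = 313/10645 ≈ 0.029403)
I(-21) + (-25/24 - 210/172)*v = (2 + 6*(-21)) + (-25/24 - 210/172)*(313/10645) = (2 - 126) + (-25*1/24 - 210*1/172)*(313/10645) = -124 + (-25/24 - 105/86)*(313/10645) = -124 - 2335/1032*313/10645 = -124 - 146171/2197128 = -272590043/2197128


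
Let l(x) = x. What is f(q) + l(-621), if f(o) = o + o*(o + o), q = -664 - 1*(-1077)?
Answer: 340930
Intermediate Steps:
q = 413 (q = -664 + 1077 = 413)
f(o) = o + 2*o² (f(o) = o + o*(2*o) = o + 2*o²)
f(q) + l(-621) = 413*(1 + 2*413) - 621 = 413*(1 + 826) - 621 = 413*827 - 621 = 341551 - 621 = 340930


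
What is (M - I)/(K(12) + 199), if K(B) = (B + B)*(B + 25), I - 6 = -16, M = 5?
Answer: 15/1087 ≈ 0.013799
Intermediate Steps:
I = -10 (I = 6 - 16 = -10)
K(B) = 2*B*(25 + B) (K(B) = (2*B)*(25 + B) = 2*B*(25 + B))
(M - I)/(K(12) + 199) = (5 - 1*(-10))/(2*12*(25 + 12) + 199) = (5 + 10)/(2*12*37 + 199) = 15/(888 + 199) = 15/1087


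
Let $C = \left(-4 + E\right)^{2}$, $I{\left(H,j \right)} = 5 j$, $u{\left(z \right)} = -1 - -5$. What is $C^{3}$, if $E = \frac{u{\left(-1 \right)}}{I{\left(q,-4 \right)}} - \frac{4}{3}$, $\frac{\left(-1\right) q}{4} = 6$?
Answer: $\frac{326940373369}{11390625} \approx 28703.0$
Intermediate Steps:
$q = -24$ ($q = \left(-4\right) 6 = -24$)
$u{\left(z \right)} = 4$ ($u{\left(z \right)} = -1 + 5 = 4$)
$E = - \frac{23}{15}$ ($E = \frac{4}{5 \left(-4\right)} - \frac{4}{3} = \frac{4}{-20} - \frac{4}{3} = 4 \left(- \frac{1}{20}\right) - \frac{4}{3} = - \frac{1}{5} - \frac{4}{3} = - \frac{23}{15} \approx -1.5333$)
$C = \frac{6889}{225}$ ($C = \left(-4 - \frac{23}{15}\right)^{2} = \left(- \frac{83}{15}\right)^{2} = \frac{6889}{225} \approx 30.618$)
$C^{3} = \left(\frac{6889}{225}\right)^{3} = \frac{326940373369}{11390625}$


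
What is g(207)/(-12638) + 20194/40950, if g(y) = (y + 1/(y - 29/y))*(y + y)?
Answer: -6967249229903/1108023380100 ≈ -6.2880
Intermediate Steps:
g(y) = 2*y*(y + 1/(y - 29/y)) (g(y) = (y + 1/(y - 29/y))*(2*y) = 2*y*(y + 1/(y - 29/y)))
g(207)/(-12638) + 20194/40950 = (2*207**2*(-28 + 207**2)/(-29 + 207**2))/(-12638) + 20194/40950 = (2*42849*(-28 + 42849)/(-29 + 42849))*(-1/12638) + 20194*(1/40950) = (2*42849*42821/42820)*(-1/12638) + 10097/20475 = (2*42849*(1/42820)*42821)*(-1/12638) + 10097/20475 = (1834837029/21410)*(-1/12638) + 10097/20475 = -1834837029/270579580 + 10097/20475 = -6967249229903/1108023380100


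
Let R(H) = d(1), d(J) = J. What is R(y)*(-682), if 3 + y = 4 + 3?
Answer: -682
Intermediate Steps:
y = 4 (y = -3 + (4 + 3) = -3 + 7 = 4)
R(H) = 1
R(y)*(-682) = 1*(-682) = -682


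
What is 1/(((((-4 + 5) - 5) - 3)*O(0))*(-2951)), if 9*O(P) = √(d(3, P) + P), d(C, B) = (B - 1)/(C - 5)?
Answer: 9*√2/20657 ≈ 0.00061616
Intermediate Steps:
d(C, B) = (-1 + B)/(-5 + C)
O(P) = √(½ + P/2)/9 (O(P) = √((-1 + P)/(-5 + 3) + P)/9 = √((-1 + P)/(-2) + P)/9 = √(-(-1 + P)/2 + P)/9 = √((½ - P/2) + P)/9 = √(½ + P/2)/9)
1/(((((-4 + 5) - 5) - 3)*O(0))*(-2951)) = 1/(((((-4 + 5) - 5) - 3)*(√(2 + 2*0)/18))*(-2951)) = 1/((((1 - 5) - 3)*(√(2 + 0)/18))*(-2951)) = 1/(((-4 - 3)*(√2/18))*(-2951)) = 1/(-7*√2/18*(-2951)) = 1/(20657*√2/18) = 9*√2/20657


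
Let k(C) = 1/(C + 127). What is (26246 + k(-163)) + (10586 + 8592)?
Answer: 1635263/36 ≈ 45424.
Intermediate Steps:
k(C) = 1/(127 + C)
(26246 + k(-163)) + (10586 + 8592) = (26246 + 1/(127 - 163)) + (10586 + 8592) = (26246 + 1/(-36)) + 19178 = (26246 - 1/36) + 19178 = 944855/36 + 19178 = 1635263/36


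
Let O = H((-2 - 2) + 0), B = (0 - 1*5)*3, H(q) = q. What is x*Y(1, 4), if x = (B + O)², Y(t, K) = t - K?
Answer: -1083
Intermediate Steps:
B = -15 (B = (0 - 5)*3 = -5*3 = -15)
O = -4 (O = (-2 - 2) + 0 = -4 + 0 = -4)
x = 361 (x = (-15 - 4)² = (-19)² = 361)
x*Y(1, 4) = 361*(1 - 1*4) = 361*(1 - 4) = 361*(-3) = -1083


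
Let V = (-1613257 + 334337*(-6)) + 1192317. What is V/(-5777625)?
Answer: 2426962/5777625 ≈ 0.42006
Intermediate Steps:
V = -2426962 (V = (-1613257 - 2006022) + 1192317 = -3619279 + 1192317 = -2426962)
V/(-5777625) = -2426962/(-5777625) = -2426962*(-1/5777625) = 2426962/5777625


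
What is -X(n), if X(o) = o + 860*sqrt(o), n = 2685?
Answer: -2685 - 860*sqrt(2685) ≈ -47248.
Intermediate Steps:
-X(n) = -(2685 + 860*sqrt(2685)) = -2685 - 860*sqrt(2685)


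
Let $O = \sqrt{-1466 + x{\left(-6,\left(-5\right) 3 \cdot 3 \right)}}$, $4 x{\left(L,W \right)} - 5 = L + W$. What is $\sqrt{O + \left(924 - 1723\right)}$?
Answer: $\frac{\sqrt{-3196 + 2 i \sqrt{5910}}}{2} \approx 0.67973 + 28.275 i$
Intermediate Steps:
$x{\left(L,W \right)} = \frac{5}{4} + \frac{L}{4} + \frac{W}{4}$ ($x{\left(L,W \right)} = \frac{5}{4} + \frac{L + W}{4} = \frac{5}{4} + \left(\frac{L}{4} + \frac{W}{4}\right) = \frac{5}{4} + \frac{L}{4} + \frac{W}{4}$)
$O = \frac{i \sqrt{5910}}{2}$ ($O = \sqrt{-1466 + \left(\frac{5}{4} + \frac{1}{4} \left(-6\right) + \frac{\left(-5\right) 3 \cdot 3}{4}\right)} = \sqrt{-1466 + \left(\frac{5}{4} - \frac{3}{2} + \frac{\left(-15\right) 3}{4}\right)} = \sqrt{-1466 + \left(\frac{5}{4} - \frac{3}{2} + \frac{1}{4} \left(-45\right)\right)} = \sqrt{-1466 - \frac{23}{2}} = \sqrt{- \frac{2955}{2}} = \frac{i \sqrt{5910}}{2} \approx 38.438 i$)
$\sqrt{O + \left(924 - 1723\right)} = \sqrt{\frac{i \sqrt{5910}}{2} + \left(924 - 1723\right)} = \sqrt{\frac{i \sqrt{5910}}{2} - 799} = \sqrt{-799 + \frac{i \sqrt{5910}}{2}}$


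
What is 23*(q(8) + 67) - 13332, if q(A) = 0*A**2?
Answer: -11791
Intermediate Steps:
q(A) = 0
23*(q(8) + 67) - 13332 = 23*(0 + 67) - 13332 = 23*67 - 13332 = 1541 - 13332 = -11791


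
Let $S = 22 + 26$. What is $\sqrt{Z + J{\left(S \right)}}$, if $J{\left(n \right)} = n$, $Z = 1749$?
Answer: $\sqrt{1797} \approx 42.391$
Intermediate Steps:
$S = 48$
$\sqrt{Z + J{\left(S \right)}} = \sqrt{1749 + 48} = \sqrt{1797}$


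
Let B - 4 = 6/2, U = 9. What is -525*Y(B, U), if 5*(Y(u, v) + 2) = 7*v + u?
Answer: -6300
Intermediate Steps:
B = 7 (B = 4 + 6/2 = 4 + 6*(1/2) = 4 + 3 = 7)
Y(u, v) = -2 + u/5 + 7*v/5 (Y(u, v) = -2 + (7*v + u)/5 = -2 + (u + 7*v)/5 = -2 + (u/5 + 7*v/5) = -2 + u/5 + 7*v/5)
-525*Y(B, U) = -525*(-2 + (1/5)*7 + (7/5)*9) = -525*(-2 + 7/5 + 63/5) = -525*12 = -6300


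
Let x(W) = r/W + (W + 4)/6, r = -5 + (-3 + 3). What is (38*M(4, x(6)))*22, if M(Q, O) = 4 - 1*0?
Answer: 3344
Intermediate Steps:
r = -5 (r = -5 + 0 = -5)
x(W) = ⅔ - 5/W + W/6 (x(W) = -5/W + (W + 4)/6 = -5/W + (4 + W)*(⅙) = -5/W + (⅔ + W/6) = ⅔ - 5/W + W/6)
M(Q, O) = 4 (M(Q, O) = 4 + 0 = 4)
(38*M(4, x(6)))*22 = (38*4)*22 = 152*22 = 3344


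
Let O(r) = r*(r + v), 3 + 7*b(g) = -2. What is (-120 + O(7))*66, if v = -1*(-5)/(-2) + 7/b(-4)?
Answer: -51843/5 ≈ -10369.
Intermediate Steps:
b(g) = -5/7 (b(g) = -3/7 + (⅐)*(-2) = -3/7 - 2/7 = -5/7)
v = -123/10 (v = -1*(-5)/(-2) + 7/(-5/7) = 5*(-½) + 7*(-7/5) = -5/2 - 49/5 = -123/10 ≈ -12.300)
O(r) = r*(-123/10 + r) (O(r) = r*(r - 123/10) = r*(-123/10 + r))
(-120 + O(7))*66 = (-120 + (⅒)*7*(-123 + 10*7))*66 = (-120 + (⅒)*7*(-123 + 70))*66 = (-120 + (⅒)*7*(-53))*66 = (-120 - 371/10)*66 = -1571/10*66 = -51843/5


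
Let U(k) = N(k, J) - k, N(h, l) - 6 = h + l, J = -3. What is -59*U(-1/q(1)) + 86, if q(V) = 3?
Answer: -91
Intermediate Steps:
N(h, l) = 6 + h + l (N(h, l) = 6 + (h + l) = 6 + h + l)
U(k) = 3 (U(k) = (6 + k - 3) - k = (3 + k) - k = 3)
-59*U(-1/q(1)) + 86 = -59*3 + 86 = -177 + 86 = -91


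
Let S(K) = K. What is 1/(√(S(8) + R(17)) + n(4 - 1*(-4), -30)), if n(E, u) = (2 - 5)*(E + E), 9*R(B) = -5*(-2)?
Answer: -216/10327 - 3*√82/20654 ≈ -0.022231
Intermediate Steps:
R(B) = 10/9 (R(B) = (-5*(-2))/9 = (⅑)*10 = 10/9)
n(E, u) = -6*E
1/(√(S(8) + R(17)) + n(4 - 1*(-4), -30)) = 1/(√(8 + 10/9) - 6*(4 - 1*(-4))) = 1/(√(82/9) - 6*(4 + 4)) = 1/(√82/3 - 6*8) = 1/(√82/3 - 48) = 1/(-48 + √82/3)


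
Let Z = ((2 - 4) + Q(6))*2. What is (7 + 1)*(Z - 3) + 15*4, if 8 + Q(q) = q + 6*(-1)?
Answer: -124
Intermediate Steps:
Q(q) = -14 + q (Q(q) = -8 + (q + 6*(-1)) = -8 + (q - 6) = -8 + (-6 + q) = -14 + q)
Z = -20 (Z = ((2 - 4) + (-14 + 6))*2 = (-2 - 8)*2 = -10*2 = -20)
(7 + 1)*(Z - 3) + 15*4 = (7 + 1)*(-20 - 3) + 15*4 = 8*(-23) + 60 = -184 + 60 = -124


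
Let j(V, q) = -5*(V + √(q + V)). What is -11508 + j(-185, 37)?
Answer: -10583 - 10*I*√37 ≈ -10583.0 - 60.828*I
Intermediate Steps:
j(V, q) = -5*V - 5*√(V + q) (j(V, q) = -5*(V + √(V + q)) = -5*V - 5*√(V + q))
-11508 + j(-185, 37) = -11508 + (-5*(-185) - 5*√(-185 + 37)) = -11508 + (925 - 10*I*√37) = -10583 - 10*I*√37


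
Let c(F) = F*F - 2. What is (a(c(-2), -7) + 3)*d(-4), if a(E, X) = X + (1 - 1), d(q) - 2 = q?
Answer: 8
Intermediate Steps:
c(F) = -2 + F**2 (c(F) = F**2 - 2 = -2 + F**2)
d(q) = 2 + q
a(E, X) = X (a(E, X) = X + 0 = X)
(a(c(-2), -7) + 3)*d(-4) = (-7 + 3)*(2 - 4) = -4*(-2) = 8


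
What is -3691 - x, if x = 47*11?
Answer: -4208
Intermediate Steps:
x = 517
-3691 - x = -3691 - 1*517 = -3691 - 517 = -4208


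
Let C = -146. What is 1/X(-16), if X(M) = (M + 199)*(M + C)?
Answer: -1/29646 ≈ -3.3731e-5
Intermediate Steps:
X(M) = (-146 + M)*(199 + M) (X(M) = (M + 199)*(M - 146) = (199 + M)*(-146 + M) = (-146 + M)*(199 + M))
1/X(-16) = 1/(-29054 + (-16)² + 53*(-16)) = 1/(-29054 + 256 - 848) = 1/(-29646) = -1/29646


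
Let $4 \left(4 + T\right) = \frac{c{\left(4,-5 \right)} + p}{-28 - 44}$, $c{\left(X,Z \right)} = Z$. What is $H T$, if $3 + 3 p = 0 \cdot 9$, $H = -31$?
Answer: $\frac{5921}{48} \approx 123.35$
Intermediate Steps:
$p = -1$ ($p = -1 + \frac{0 \cdot 9}{3} = -1 + \frac{1}{3} \cdot 0 = -1 + 0 = -1$)
$T = - \frac{191}{48}$ ($T = -4 + \frac{\left(-5 - 1\right) \frac{1}{-28 - 44}}{4} = -4 + \frac{\left(-6\right) \frac{1}{-72}}{4} = -4 + \frac{\left(-6\right) \left(- \frac{1}{72}\right)}{4} = -4 + \frac{1}{4} \cdot \frac{1}{12} = -4 + \frac{1}{48} = - \frac{191}{48} \approx -3.9792$)
$H T = \left(-31\right) \left(- \frac{191}{48}\right) = \frac{5921}{48}$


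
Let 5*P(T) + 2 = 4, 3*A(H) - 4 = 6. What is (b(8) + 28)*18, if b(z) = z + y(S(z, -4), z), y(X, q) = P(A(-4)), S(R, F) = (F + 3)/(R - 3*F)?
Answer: 3276/5 ≈ 655.20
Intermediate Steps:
A(H) = 10/3 (A(H) = 4/3 + (1/3)*6 = 4/3 + 2 = 10/3)
P(T) = 2/5 (P(T) = -2/5 + (1/5)*4 = -2/5 + 4/5 = 2/5)
S(R, F) = (3 + F)/(R - 3*F)
y(X, q) = 2/5
b(z) = 2/5 + z (b(z) = z + 2/5 = 2/5 + z)
(b(8) + 28)*18 = ((2/5 + 8) + 28)*18 = (42/5 + 28)*18 = (182/5)*18 = 3276/5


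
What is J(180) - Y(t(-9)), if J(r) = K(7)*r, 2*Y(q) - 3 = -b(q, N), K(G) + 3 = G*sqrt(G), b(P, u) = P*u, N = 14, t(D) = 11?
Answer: -929/2 + 1260*sqrt(7) ≈ 2869.1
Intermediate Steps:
K(G) = -3 + G**(3/2) (K(G) = -3 + G*sqrt(G) = -3 + G**(3/2))
Y(q) = 3/2 - 7*q (Y(q) = 3/2 + (-q*14)/2 = 3/2 + (-14*q)/2 = 3/2 - 7*q)
J(r) = r*(-3 + 7*sqrt(7)) (J(r) = (-3 + 7**(3/2))*r = (-3 + 7*sqrt(7))*r = r*(-3 + 7*sqrt(7)))
J(180) - Y(t(-9)) = 180*(-3 + 7*sqrt(7)) - (3/2 - 7*11) = (-540 + 1260*sqrt(7)) - (3/2 - 77) = (-540 + 1260*sqrt(7)) - 1*(-151/2) = (-540 + 1260*sqrt(7)) + 151/2 = -929/2 + 1260*sqrt(7)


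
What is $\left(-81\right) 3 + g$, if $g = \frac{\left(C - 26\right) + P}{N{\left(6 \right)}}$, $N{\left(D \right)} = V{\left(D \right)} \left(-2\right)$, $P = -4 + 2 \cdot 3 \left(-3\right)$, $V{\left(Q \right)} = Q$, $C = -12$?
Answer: $-238$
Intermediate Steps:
$P = -22$ ($P = -4 + 6 \left(-3\right) = -4 - 18 = -22$)
$N{\left(D \right)} = - 2 D$ ($N{\left(D \right)} = D \left(-2\right) = - 2 D$)
$g = 5$ ($g = \frac{\left(-12 - 26\right) - 22}{\left(-2\right) 6} = \frac{-38 - 22}{-12} = \left(-60\right) \left(- \frac{1}{12}\right) = 5$)
$\left(-81\right) 3 + g = \left(-81\right) 3 + 5 = -243 + 5 = -238$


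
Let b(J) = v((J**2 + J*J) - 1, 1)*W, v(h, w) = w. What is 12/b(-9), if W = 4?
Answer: 3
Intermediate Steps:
b(J) = 4 (b(J) = 1*4 = 4)
12/b(-9) = 12/4 = 12*(1/4) = 3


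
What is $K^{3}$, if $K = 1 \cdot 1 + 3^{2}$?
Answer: $1000$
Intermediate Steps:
$K = 10$ ($K = 1 + 9 = 10$)
$K^{3} = 10^{3} = 1000$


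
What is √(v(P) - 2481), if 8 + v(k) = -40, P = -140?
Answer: 3*I*√281 ≈ 50.289*I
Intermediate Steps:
v(k) = -48 (v(k) = -8 - 40 = -48)
√(v(P) - 2481) = √(-48 - 2481) = √(-2529) = 3*I*√281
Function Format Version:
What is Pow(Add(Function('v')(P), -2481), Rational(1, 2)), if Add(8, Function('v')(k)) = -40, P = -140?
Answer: Mul(3, I, Pow(281, Rational(1, 2))) ≈ Mul(50.289, I)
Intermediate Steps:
Function('v')(k) = -48 (Function('v')(k) = Add(-8, -40) = -48)
Pow(Add(Function('v')(P), -2481), Rational(1, 2)) = Pow(Add(-48, -2481), Rational(1, 2)) = Pow(-2529, Rational(1, 2)) = Mul(3, I, Pow(281, Rational(1, 2)))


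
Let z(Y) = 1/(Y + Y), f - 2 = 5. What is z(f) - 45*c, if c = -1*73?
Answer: 45991/14 ≈ 3285.1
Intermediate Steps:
f = 7 (f = 2 + 5 = 7)
z(Y) = 1/(2*Y)
c = -73
z(f) - 45*c = (1/2)/7 - 45*(-73) = (1/2)*(1/7) + 3285 = 1/14 + 3285 = 45991/14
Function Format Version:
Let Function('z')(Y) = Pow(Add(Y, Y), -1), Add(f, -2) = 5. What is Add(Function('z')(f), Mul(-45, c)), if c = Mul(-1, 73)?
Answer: Rational(45991, 14) ≈ 3285.1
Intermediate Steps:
f = 7 (f = Add(2, 5) = 7)
Function('z')(Y) = Mul(Rational(1, 2), Pow(Y, -1)) (Function('z')(Y) = Pow(Mul(2, Y), -1) = Mul(Rational(1, 2), Pow(Y, -1)))
c = -73
Add(Function('z')(f), Mul(-45, c)) = Add(Mul(Rational(1, 2), Pow(7, -1)), Mul(-45, -73)) = Add(Mul(Rational(1, 2), Rational(1, 7)), 3285) = Add(Rational(1, 14), 3285) = Rational(45991, 14)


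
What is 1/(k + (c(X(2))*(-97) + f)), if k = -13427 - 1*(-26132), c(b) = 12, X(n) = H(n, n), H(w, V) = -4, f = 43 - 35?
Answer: 1/11549 ≈ 8.6588e-5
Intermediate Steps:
f = 8
X(n) = -4
k = 12705 (k = -13427 + 26132 = 12705)
1/(k + (c(X(2))*(-97) + f)) = 1/(12705 + (12*(-97) + 8)) = 1/(12705 + (-1164 + 8)) = 1/(12705 - 1156) = 1/11549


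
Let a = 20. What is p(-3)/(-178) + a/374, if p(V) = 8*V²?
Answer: -5842/16643 ≈ -0.35102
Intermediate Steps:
p(-3)/(-178) + a/374 = (8*(-3)²)/(-178) + 20/374 = (8*9)*(-1/178) + 20*(1/374) = 72*(-1/178) + 10/187 = -36/89 + 10/187 = -5842/16643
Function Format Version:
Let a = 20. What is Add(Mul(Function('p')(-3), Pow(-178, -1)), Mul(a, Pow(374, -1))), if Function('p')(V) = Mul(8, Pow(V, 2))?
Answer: Rational(-5842, 16643) ≈ -0.35102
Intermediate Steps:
Add(Mul(Function('p')(-3), Pow(-178, -1)), Mul(a, Pow(374, -1))) = Add(Mul(Mul(8, Pow(-3, 2)), Pow(-178, -1)), Mul(20, Pow(374, -1))) = Add(Mul(Mul(8, 9), Rational(-1, 178)), Mul(20, Rational(1, 374))) = Add(Mul(72, Rational(-1, 178)), Rational(10, 187)) = Add(Rational(-36, 89), Rational(10, 187)) = Rational(-5842, 16643)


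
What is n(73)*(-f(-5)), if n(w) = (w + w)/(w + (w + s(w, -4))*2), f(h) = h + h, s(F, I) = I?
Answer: 1460/211 ≈ 6.9194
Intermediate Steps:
f(h) = 2*h
n(w) = 2*w/(-8 + 3*w) (n(w) = (w + w)/(w + (w - 4)*2) = (2*w)/(w + (-4 + w)*2) = (2*w)/(w + (-8 + 2*w)) = (2*w)/(-8 + 3*w) = 2*w/(-8 + 3*w))
n(73)*(-f(-5)) = (2*73/(-8 + 3*73))*(-2*(-5)) = (2*73/(-8 + 219))*(-1*(-10)) = (2*73/211)*10 = (2*73*(1/211))*10 = (146/211)*10 = 1460/211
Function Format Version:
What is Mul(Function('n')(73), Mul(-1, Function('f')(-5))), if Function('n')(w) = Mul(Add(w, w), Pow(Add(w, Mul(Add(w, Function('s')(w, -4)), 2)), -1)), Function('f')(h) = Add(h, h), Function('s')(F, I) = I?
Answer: Rational(1460, 211) ≈ 6.9194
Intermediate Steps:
Function('f')(h) = Mul(2, h)
Function('n')(w) = Mul(2, w, Pow(Add(-8, Mul(3, w)), -1)) (Function('n')(w) = Mul(Add(w, w), Pow(Add(w, Mul(Add(w, -4), 2)), -1)) = Mul(Mul(2, w), Pow(Add(w, Mul(Add(-4, w), 2)), -1)) = Mul(Mul(2, w), Pow(Add(w, Add(-8, Mul(2, w))), -1)) = Mul(Mul(2, w), Pow(Add(-8, Mul(3, w)), -1)) = Mul(2, w, Pow(Add(-8, Mul(3, w)), -1)))
Mul(Function('n')(73), Mul(-1, Function('f')(-5))) = Mul(Mul(2, 73, Pow(Add(-8, Mul(3, 73)), -1)), Mul(-1, Mul(2, -5))) = Mul(Mul(2, 73, Pow(Add(-8, 219), -1)), Mul(-1, -10)) = Mul(Mul(2, 73, Pow(211, -1)), 10) = Mul(Mul(2, 73, Rational(1, 211)), 10) = Mul(Rational(146, 211), 10) = Rational(1460, 211)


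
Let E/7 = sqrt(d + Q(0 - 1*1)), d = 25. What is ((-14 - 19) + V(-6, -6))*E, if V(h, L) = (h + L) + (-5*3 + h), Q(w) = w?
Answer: -924*sqrt(6) ≈ -2263.3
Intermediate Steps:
V(h, L) = -15 + L + 2*h (V(h, L) = (L + h) + (-15 + h) = -15 + L + 2*h)
E = 14*sqrt(6) (E = 7*sqrt(25 + (0 - 1*1)) = 7*sqrt(25 + (0 - 1)) = 7*sqrt(25 - 1) = 7*sqrt(24) = 7*(2*sqrt(6)) = 14*sqrt(6) ≈ 34.293)
((-14 - 19) + V(-6, -6))*E = ((-14 - 19) + (-15 - 6 + 2*(-6)))*(14*sqrt(6)) = (-33 + (-15 - 6 - 12))*(14*sqrt(6)) = (-33 - 33)*(14*sqrt(6)) = -924*sqrt(6)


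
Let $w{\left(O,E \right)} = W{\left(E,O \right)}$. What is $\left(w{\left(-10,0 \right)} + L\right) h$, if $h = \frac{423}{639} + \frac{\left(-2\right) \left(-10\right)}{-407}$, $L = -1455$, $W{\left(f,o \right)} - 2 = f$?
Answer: $- \frac{25731177}{28897} \approx -890.44$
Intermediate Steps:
$W{\left(f,o \right)} = 2 + f$
$h = \frac{17709}{28897}$ ($h = 423 \cdot \frac{1}{639} + 20 \left(- \frac{1}{407}\right) = \frac{47}{71} - \frac{20}{407} = \frac{17709}{28897} \approx 0.61283$)
$w{\left(O,E \right)} = 2 + E$
$\left(w{\left(-10,0 \right)} + L\right) h = \left(\left(2 + 0\right) - 1455\right) \frac{17709}{28897} = \left(2 - 1455\right) \frac{17709}{28897} = \left(-1453\right) \frac{17709}{28897} = - \frac{25731177}{28897}$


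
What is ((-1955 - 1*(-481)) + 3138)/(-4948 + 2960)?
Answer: -416/497 ≈ -0.83702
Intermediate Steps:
((-1955 - 1*(-481)) + 3138)/(-4948 + 2960) = ((-1955 + 481) + 3138)/(-1988) = (-1474 + 3138)*(-1/1988) = 1664*(-1/1988) = -416/497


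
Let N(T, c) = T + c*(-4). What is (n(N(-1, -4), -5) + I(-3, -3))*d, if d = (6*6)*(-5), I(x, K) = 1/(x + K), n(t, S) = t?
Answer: -2670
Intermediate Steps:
N(T, c) = T - 4*c
I(x, K) = 1/(K + x)
d = -180 (d = 36*(-5) = -180)
(n(N(-1, -4), -5) + I(-3, -3))*d = ((-1 - 4*(-4)) + 1/(-3 - 3))*(-180) = ((-1 + 16) + 1/(-6))*(-180) = (15 - ⅙)*(-180) = (89/6)*(-180) = -2670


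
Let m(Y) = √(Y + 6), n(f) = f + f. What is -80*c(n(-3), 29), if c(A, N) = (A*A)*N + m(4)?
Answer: -83520 - 80*√10 ≈ -83773.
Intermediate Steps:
n(f) = 2*f
m(Y) = √(6 + Y)
c(A, N) = √10 + N*A² (c(A, N) = (A*A)*N + √(6 + 4) = A²*N + √10 = N*A² + √10 = √10 + N*A²)
-80*c(n(-3), 29) = -80*(√10 + 29*(2*(-3))²) = -80*(√10 + 29*(-6)²) = -80*(√10 + 29*36) = -80*(√10 + 1044) = -80*(1044 + √10) = -83520 - 80*√10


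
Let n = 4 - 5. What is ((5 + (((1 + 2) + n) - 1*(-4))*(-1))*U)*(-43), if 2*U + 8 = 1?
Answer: -301/2 ≈ -150.50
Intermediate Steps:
n = -1
U = -7/2 (U = -4 + (1/2)*1 = -4 + 1/2 = -7/2 ≈ -3.5000)
((5 + (((1 + 2) + n) - 1*(-4))*(-1))*U)*(-43) = ((5 + (((1 + 2) - 1) - 1*(-4))*(-1))*(-7/2))*(-43) = ((5 + ((3 - 1) + 4)*(-1))*(-7/2))*(-43) = ((5 + (2 + 4)*(-1))*(-7/2))*(-43) = ((5 + 6*(-1))*(-7/2))*(-43) = ((5 - 6)*(-7/2))*(-43) = -1*(-7/2)*(-43) = (7/2)*(-43) = -301/2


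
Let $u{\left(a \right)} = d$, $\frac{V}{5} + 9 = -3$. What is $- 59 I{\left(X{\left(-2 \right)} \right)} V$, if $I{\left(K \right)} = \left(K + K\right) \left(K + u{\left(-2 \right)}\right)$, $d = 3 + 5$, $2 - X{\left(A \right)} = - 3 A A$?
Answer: $2180640$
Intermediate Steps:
$V = -60$ ($V = -45 + 5 \left(-3\right) = -45 - 15 = -60$)
$X{\left(A \right)} = 2 + 3 A^{2}$ ($X{\left(A \right)} = 2 - - 3 A A = 2 - - 3 A^{2} = 2 + 3 A^{2}$)
$d = 8$
$u{\left(a \right)} = 8$
$I{\left(K \right)} = 2 K \left(8 + K\right)$ ($I{\left(K \right)} = \left(K + K\right) \left(K + 8\right) = 2 K \left(8 + K\right)$)
$- 59 I{\left(X{\left(-2 \right)} \right)} V = - 59 \cdot 2 \left(2 + 3 \left(-2\right)^{2}\right) \left(8 + \left(2 + 3 \left(-2\right)^{2}\right)\right) \left(-60\right) = - 59 \cdot 2 \left(2 + 3 \cdot 4\right) \left(8 + \left(2 + 3 \cdot 4\right)\right) \left(-60\right) = - 59 \cdot 2 \left(2 + 12\right) \left(8 + \left(2 + 12\right)\right) \left(-60\right) = - 59 \cdot 2 \cdot 14 \left(8 + 14\right) \left(-60\right) = - 59 \cdot 2 \cdot 14 \cdot 22 \left(-60\right) = \left(-59\right) 616 \left(-60\right) = \left(-36344\right) \left(-60\right) = 2180640$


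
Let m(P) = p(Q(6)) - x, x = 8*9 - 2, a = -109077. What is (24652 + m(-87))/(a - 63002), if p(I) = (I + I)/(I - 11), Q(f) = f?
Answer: -122898/860395 ≈ -0.14284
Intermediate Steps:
x = 70 (x = 72 - 2 = 70)
p(I) = 2*I/(-11 + I) (p(I) = (2*I)/(-11 + I) = 2*I/(-11 + I))
m(P) = -362/5 (m(P) = 2*6/(-11 + 6) - 1*70 = 2*6/(-5) - 70 = 2*6*(-⅕) - 70 = -12/5 - 70 = -362/5)
(24652 + m(-87))/(a - 63002) = (24652 - 362/5)/(-109077 - 63002) = (122898/5)/(-172079) = (122898/5)*(-1/172079) = -122898/860395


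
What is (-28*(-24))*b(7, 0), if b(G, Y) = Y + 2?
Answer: 1344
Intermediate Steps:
b(G, Y) = 2 + Y
(-28*(-24))*b(7, 0) = (-28*(-24))*(2 + 0) = 672*2 = 1344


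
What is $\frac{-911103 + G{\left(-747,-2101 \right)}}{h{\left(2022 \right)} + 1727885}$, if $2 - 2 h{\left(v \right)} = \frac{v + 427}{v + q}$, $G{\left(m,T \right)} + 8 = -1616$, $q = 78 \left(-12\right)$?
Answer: $- \frac{1982443044}{3752965943} \approx -0.52823$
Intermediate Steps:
$q = -936$
$G{\left(m,T \right)} = -1624$ ($G{\left(m,T \right)} = -8 - 1616 = -1624$)
$h{\left(v \right)} = 1 - \frac{427 + v}{2 \left(-936 + v\right)}$ ($h{\left(v \right)} = 1 - \frac{\left(v + 427\right) \frac{1}{v - 936}}{2} = 1 - \frac{\left(427 + v\right) \frac{1}{-936 + v}}{2} = 1 - \frac{\frac{1}{-936 + v} \left(427 + v\right)}{2} = 1 - \frac{427 + v}{2 \left(-936 + v\right)}$)
$\frac{-911103 + G{\left(-747,-2101 \right)}}{h{\left(2022 \right)} + 1727885} = \frac{-911103 - 1624}{\frac{-2299 + 2022}{2 \left(-936 + 2022\right)} + 1727885} = - \frac{912727}{\frac{1}{2} \cdot \frac{1}{1086} \left(-277\right) + 1727885} = - \frac{912727}{- \frac{277}{2172} + 1727885} = - \frac{912727}{\frac{3752965943}{2172}} = \left(-912727\right) \frac{2172}{3752965943} = - \frac{1982443044}{3752965943}$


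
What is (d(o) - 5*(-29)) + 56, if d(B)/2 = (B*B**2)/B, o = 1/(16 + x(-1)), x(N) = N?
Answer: 45227/225 ≈ 201.01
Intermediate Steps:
o = 1/15 (o = 1/(16 - 1) = 1/15 ≈ 0.066667)
d(B) = 2*B**2 (d(B) = 2*((B*B**2)/B) = 2*(B**3/B) = 2*B**2)
(d(o) - 5*(-29)) + 56 = (2*(1/15)**2 - 5*(-29)) + 56 = (2*(1/225) + 145) + 56 = (2/225 + 145) + 56 = 32627/225 + 56 = 45227/225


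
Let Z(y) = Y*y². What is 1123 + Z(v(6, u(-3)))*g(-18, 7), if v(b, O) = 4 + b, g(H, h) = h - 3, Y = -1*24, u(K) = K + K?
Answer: -8477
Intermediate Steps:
u(K) = 2*K
Y = -24
g(H, h) = -3 + h
Z(y) = -24*y²
1123 + Z(v(6, u(-3)))*g(-18, 7) = 1123 + (-24*(4 + 6)²)*(-3 + 7) = 1123 - 24*10²*4 = 1123 - 24*100*4 = 1123 - 2400*4 = 1123 - 9600 = -8477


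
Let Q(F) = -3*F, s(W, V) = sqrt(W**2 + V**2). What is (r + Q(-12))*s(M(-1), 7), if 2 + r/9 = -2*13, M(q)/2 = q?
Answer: -216*sqrt(53) ≈ -1572.5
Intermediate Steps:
M(q) = 2*q
s(W, V) = sqrt(V**2 + W**2)
r = -252 (r = -18 + 9*(-2*13) = -18 + 9*(-26) = -18 - 234 = -252)
(r + Q(-12))*s(M(-1), 7) = (-252 - 3*(-12))*sqrt(7**2 + (2*(-1))**2) = (-252 + 36)*sqrt(49 + (-2)**2) = -216*sqrt(49 + 4) = -216*sqrt(53)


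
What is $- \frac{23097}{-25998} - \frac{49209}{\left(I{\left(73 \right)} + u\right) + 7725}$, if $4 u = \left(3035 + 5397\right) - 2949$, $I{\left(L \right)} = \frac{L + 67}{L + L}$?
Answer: $- \frac{99399821}{21985642} \approx -4.5211$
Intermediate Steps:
$I{\left(L \right)} = \frac{67 + L}{2 L}$
$u = \frac{5483}{4}$ ($u = \frac{\left(3035 + 5397\right) - 2949}{4} = \frac{8432 - 2949}{4} = \frac{1}{4} \cdot 5483 = \frac{5483}{4} \approx 1370.8$)
$- \frac{23097}{-25998} - \frac{49209}{\left(I{\left(73 \right)} + u\right) + 7725} = - \frac{23097}{-25998} - \frac{49209}{\left(\frac{67 + 73}{2 \cdot 73} + \frac{5483}{4}\right) + 7725} = \left(-23097\right) \left(- \frac{1}{25998}\right) - \frac{49209}{\left(\frac{1}{2} \cdot \frac{1}{73} \cdot 140 + \frac{5483}{4}\right) + 7725} = \frac{7699}{8666} - \frac{49209}{\left(\frac{70}{73} + \frac{5483}{4}\right) + 7725} = \frac{7699}{8666} - \frac{49209}{\frac{400539}{292} + 7725} = \frac{7699}{8666} - \frac{49209}{\frac{2656239}{292}} = \frac{7699}{8666} - \frac{13724}{2537} = - \frac{99399821}{21985642}$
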